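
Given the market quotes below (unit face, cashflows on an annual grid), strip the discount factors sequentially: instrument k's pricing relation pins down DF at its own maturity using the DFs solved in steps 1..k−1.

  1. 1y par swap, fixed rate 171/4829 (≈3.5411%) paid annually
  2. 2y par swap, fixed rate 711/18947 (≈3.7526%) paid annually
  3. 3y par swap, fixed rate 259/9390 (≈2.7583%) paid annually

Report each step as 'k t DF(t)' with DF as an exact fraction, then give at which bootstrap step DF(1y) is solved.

step 1 [1y] swap r/1=171/4829: DF=(1 − 171/4829·(0))/(1+171/4829) = 4829/5000 ≈ 0.965800
step 2 [2y] swap r/1=711/18947: DF=(1 − 711/18947·(0.965800))/(1+711/18947) = 9289/10000 ≈ 0.928900
step 3 [3y] swap r/1=259/9390: DF=(1 − 259/9390·(0.965800+0.928900))/(1+259/9390) = 9223/10000 ≈ 0.922300

1 1 4829/5000
2 2 9289/10000
3 3 9223/10000
DF(1y) is solved at step 1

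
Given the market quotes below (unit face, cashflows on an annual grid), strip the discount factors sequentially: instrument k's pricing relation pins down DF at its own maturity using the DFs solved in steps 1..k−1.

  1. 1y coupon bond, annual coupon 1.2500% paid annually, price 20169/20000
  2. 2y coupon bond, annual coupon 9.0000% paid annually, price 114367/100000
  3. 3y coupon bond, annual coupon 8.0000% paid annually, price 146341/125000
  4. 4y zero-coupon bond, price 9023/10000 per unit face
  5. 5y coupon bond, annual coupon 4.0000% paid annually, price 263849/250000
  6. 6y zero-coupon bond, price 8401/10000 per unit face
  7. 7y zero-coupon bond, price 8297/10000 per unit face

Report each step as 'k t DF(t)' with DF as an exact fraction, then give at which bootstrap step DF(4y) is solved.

step 1 [1y] bond c/1=1/80: DF=(20169/20000 − 1/80·(0))/(1+1/80) = 249/250 ≈ 0.996000
step 2 [2y] bond c/1=9/100: DF=(114367/100000 − 9/100·(0.996000))/(1+9/100) = 967/1000 ≈ 0.967000
step 3 [3y] bond c/1=2/25: DF=(146341/125000 − 2/25·(0.996000+0.967000))/(1+2/25) = 4693/5000 ≈ 0.938600
step 4 [4y] zero: DF = P = 9023/10000 ≈ 0.902300
step 5 [5y] bond c/1=1/25: DF=(263849/250000 − 1/25·(0.996000+0.967000+0.938600+0.902300))/(1+1/25) = 1737/2000 ≈ 0.868500
step 6 [6y] zero: DF = P = 8401/10000 ≈ 0.840100
step 7 [7y] zero: DF = P = 8297/10000 ≈ 0.829700

1 1 249/250
2 2 967/1000
3 3 4693/5000
4 4 9023/10000
5 5 1737/2000
6 6 8401/10000
7 7 8297/10000
DF(4y) is solved at step 4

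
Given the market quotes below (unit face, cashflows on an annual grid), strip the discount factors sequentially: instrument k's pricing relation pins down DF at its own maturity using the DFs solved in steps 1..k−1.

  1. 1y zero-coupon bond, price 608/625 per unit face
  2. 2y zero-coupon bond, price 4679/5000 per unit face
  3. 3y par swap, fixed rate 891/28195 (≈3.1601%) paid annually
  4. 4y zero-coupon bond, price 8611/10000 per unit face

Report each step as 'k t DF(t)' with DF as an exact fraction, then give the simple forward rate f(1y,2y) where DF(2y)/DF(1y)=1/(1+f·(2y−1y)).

step 1 [1y] zero: DF = P = 608/625 ≈ 0.972800
step 2 [2y] zero: DF = P = 4679/5000 ≈ 0.935800
step 3 [3y] swap r/1=891/28195: DF=(1 − 891/28195·(0.972800+0.935800))/(1+891/28195) = 9109/10000 ≈ 0.910900
step 4 [4y] zero: DF = P = 8611/10000 ≈ 0.861100

1 1 608/625
2 2 4679/5000
3 3 9109/10000
4 4 8611/10000
f(1y,2y) = ((608/625)/(4679/5000) − 1)/(1) = 185/4679 ≈ 3.9538%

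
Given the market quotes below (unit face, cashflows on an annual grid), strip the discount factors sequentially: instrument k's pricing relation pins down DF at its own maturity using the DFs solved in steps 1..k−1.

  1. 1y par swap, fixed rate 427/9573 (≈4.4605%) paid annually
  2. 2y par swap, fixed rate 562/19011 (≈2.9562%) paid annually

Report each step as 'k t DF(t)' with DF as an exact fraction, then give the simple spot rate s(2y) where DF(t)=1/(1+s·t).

1 1 9573/10000
2 2 4719/5000
s(2y) = (1/(4719/5000) − 1)/(2) = 281/9438 ≈ 2.9773%

step 1 [1y] swap r/1=427/9573: DF=(1 − 427/9573·(0))/(1+427/9573) = 9573/10000 ≈ 0.957300
step 2 [2y] swap r/1=562/19011: DF=(1 − 562/19011·(0.957300))/(1+562/19011) = 4719/5000 ≈ 0.943800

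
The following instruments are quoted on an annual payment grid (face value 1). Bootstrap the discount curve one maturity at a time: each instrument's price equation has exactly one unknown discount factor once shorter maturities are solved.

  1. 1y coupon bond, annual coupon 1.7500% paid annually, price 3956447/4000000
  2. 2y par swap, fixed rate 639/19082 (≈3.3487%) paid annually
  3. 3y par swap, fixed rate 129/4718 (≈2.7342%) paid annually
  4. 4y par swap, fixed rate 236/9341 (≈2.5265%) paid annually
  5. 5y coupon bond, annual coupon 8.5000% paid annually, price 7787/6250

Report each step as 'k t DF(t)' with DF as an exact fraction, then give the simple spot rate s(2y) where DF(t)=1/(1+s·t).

step 1 [1y] bond c/1=7/400: DF=(3956447/4000000 − 7/400·(0))/(1+7/400) = 9721/10000 ≈ 0.972100
step 2 [2y] swap r/1=639/19082: DF=(1 − 639/19082·(0.972100))/(1+639/19082) = 9361/10000 ≈ 0.936100
step 3 [3y] swap r/1=129/4718: DF=(1 − 129/4718·(0.972100+0.936100))/(1+129/4718) = 4613/5000 ≈ 0.922600
step 4 [4y] swap r/1=236/9341: DF=(1 − 236/9341·(0.972100+0.936100+0.922600))/(1+236/9341) = 566/625 ≈ 0.905600
step 5 [5y] bond c/1=17/200: DF=(7787/6250 − 17/200·(0.972100+0.936100+0.922600+0.905600))/(1+17/200) = 2139/2500 ≈ 0.855600

1 1 9721/10000
2 2 9361/10000
3 3 4613/5000
4 4 566/625
5 5 2139/2500
s(2y) = (1/(9361/10000) − 1)/(2) = 639/18722 ≈ 3.4131%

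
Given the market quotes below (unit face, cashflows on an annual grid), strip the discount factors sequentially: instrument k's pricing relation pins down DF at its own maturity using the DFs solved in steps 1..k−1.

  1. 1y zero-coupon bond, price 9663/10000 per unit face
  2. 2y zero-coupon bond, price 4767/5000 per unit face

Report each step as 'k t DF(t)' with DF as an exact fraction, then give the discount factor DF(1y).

1 1 9663/10000
2 2 4767/5000
DF(1y) = 9663/10000 ≈ 0.966300

step 1 [1y] zero: DF = P = 9663/10000 ≈ 0.966300
step 2 [2y] zero: DF = P = 4767/5000 ≈ 0.953400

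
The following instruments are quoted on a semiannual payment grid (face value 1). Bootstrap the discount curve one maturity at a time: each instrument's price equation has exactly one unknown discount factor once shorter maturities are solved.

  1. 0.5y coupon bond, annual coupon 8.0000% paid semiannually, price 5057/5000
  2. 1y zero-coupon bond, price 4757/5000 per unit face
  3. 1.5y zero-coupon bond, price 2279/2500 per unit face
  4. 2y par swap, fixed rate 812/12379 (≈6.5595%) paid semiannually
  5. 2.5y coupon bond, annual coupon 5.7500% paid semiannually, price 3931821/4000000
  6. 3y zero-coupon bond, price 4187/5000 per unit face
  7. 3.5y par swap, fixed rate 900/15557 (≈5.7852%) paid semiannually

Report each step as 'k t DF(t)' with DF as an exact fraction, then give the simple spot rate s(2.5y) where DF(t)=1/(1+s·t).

step 1 [0.5y] bond c/2=1/25: DF=(5057/5000 − 1/25·(0))/(1+1/25) = 389/400 ≈ 0.972500
step 2 [1y] zero: DF = P = 4757/5000 ≈ 0.951400
step 3 [1.5y] zero: DF = P = 2279/2500 ≈ 0.911600
step 4 [2y] swap r/2=406/12379: DF=(1 − 406/12379·(0.972500+0.951400+0.911600))/(1+406/12379) = 4391/5000 ≈ 0.878200
step 5 [2.5y] bond c/2=23/800: DF=(3931821/4000000 − 23/800·(0.972500+0.951400+0.911600+0.878200))/(1+23/800) = 8517/10000 ≈ 0.851700
step 6 [3y] zero: DF = P = 4187/5000 ≈ 0.837400
step 7 [3.5y] swap r/2=450/15557: DF=(1 − 450/15557·(0.972500+0.951400+0.911600+0.878200+0.851700+0.837400))/(1+450/15557) = 41/50 ≈ 0.820000

1 1/2 389/400
2 1 4757/5000
3 3/2 2279/2500
4 2 4391/5000
5 5/2 8517/10000
6 3 4187/5000
7 7/2 41/50
s(2.5y) = (1/(8517/10000) − 1)/(5/2) = 2966/42585 ≈ 6.9649%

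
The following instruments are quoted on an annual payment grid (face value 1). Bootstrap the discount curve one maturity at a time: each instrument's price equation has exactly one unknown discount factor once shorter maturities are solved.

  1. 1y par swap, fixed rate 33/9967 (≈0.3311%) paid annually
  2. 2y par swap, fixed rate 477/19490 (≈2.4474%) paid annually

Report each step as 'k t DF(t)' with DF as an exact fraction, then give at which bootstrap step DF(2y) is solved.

1 1 9967/10000
2 2 9523/10000
DF(2y) is solved at step 2

step 1 [1y] swap r/1=33/9967: DF=(1 − 33/9967·(0))/(1+33/9967) = 9967/10000 ≈ 0.996700
step 2 [2y] swap r/1=477/19490: DF=(1 − 477/19490·(0.996700))/(1+477/19490) = 9523/10000 ≈ 0.952300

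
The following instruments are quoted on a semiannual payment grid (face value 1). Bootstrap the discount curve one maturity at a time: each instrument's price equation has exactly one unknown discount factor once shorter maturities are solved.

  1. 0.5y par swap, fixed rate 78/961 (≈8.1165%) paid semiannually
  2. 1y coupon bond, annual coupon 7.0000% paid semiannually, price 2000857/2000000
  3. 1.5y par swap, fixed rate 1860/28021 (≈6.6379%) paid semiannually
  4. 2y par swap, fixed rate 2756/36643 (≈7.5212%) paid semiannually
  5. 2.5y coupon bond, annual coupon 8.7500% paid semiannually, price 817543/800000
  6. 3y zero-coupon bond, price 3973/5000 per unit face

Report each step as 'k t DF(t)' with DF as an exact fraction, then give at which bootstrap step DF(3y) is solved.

1 1/2 961/1000
2 1 9341/10000
3 3/2 907/1000
4 2 4311/5000
5 5/2 1651/2000
6 3 3973/5000
DF(3y) is solved at step 6

step 1 [0.5y] swap r/2=39/961: DF=(1 − 39/961·(0))/(1+39/961) = 961/1000 ≈ 0.961000
step 2 [1y] bond c/2=7/200: DF=(2000857/2000000 − 7/200·(0.961000))/(1+7/200) = 9341/10000 ≈ 0.934100
step 3 [1.5y] swap r/2=930/28021: DF=(1 − 930/28021·(0.961000+0.934100))/(1+930/28021) = 907/1000 ≈ 0.907000
step 4 [2y] swap r/2=1378/36643: DF=(1 − 1378/36643·(0.961000+0.934100+0.907000))/(1+1378/36643) = 4311/5000 ≈ 0.862200
step 5 [2.5y] bond c/2=7/160: DF=(817543/800000 − 7/160·(0.961000+0.934100+0.907000+0.862200))/(1+7/160) = 1651/2000 ≈ 0.825500
step 6 [3y] zero: DF = P = 3973/5000 ≈ 0.794600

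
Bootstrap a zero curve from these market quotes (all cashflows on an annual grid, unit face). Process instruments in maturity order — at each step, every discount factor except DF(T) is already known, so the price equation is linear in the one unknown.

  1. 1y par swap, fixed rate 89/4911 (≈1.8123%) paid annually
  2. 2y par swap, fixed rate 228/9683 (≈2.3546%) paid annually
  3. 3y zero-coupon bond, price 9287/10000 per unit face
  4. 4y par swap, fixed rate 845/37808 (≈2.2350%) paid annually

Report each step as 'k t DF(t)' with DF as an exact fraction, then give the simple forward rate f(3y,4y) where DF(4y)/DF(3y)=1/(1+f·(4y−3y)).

1 1 4911/5000
2 2 1193/1250
3 3 9287/10000
4 4 1831/2000
f(3y,4y) = ((9287/10000)/(1831/2000) − 1)/(1) = 132/9155 ≈ 1.4418%

step 1 [1y] swap r/1=89/4911: DF=(1 − 89/4911·(0))/(1+89/4911) = 4911/5000 ≈ 0.982200
step 2 [2y] swap r/1=228/9683: DF=(1 − 228/9683·(0.982200))/(1+228/9683) = 1193/1250 ≈ 0.954400
step 3 [3y] zero: DF = P = 9287/10000 ≈ 0.928700
step 4 [4y] swap r/1=845/37808: DF=(1 − 845/37808·(0.982200+0.954400+0.928700))/(1+845/37808) = 1831/2000 ≈ 0.915500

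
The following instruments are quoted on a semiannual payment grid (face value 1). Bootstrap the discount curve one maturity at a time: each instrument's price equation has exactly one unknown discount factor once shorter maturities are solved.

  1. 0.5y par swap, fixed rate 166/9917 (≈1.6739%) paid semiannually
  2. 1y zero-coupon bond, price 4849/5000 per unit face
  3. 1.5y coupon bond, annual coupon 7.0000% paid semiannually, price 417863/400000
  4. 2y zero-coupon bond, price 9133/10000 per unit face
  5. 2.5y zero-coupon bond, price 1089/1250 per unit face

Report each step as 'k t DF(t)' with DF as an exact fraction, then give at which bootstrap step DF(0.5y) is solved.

step 1 [0.5y] swap r/2=83/9917: DF=(1 − 83/9917·(0))/(1+83/9917) = 9917/10000 ≈ 0.991700
step 2 [1y] zero: DF = P = 4849/5000 ≈ 0.969800
step 3 [1.5y] bond c/2=7/200: DF=(417863/400000 − 7/200·(0.991700+0.969800))/(1+7/200) = 943/1000 ≈ 0.943000
step 4 [2y] zero: DF = P = 9133/10000 ≈ 0.913300
step 5 [2.5y] zero: DF = P = 1089/1250 ≈ 0.871200

1 1/2 9917/10000
2 1 4849/5000
3 3/2 943/1000
4 2 9133/10000
5 5/2 1089/1250
DF(0.5y) is solved at step 1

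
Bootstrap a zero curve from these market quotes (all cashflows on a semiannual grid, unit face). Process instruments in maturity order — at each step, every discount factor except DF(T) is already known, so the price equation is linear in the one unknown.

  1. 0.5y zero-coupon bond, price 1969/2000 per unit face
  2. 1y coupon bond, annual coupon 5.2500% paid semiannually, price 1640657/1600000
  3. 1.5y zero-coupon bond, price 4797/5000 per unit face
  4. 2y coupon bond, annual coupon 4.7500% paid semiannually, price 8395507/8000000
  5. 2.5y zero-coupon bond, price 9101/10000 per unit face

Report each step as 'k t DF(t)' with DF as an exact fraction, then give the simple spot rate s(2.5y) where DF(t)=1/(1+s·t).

step 1 [0.5y] zero: DF = P = 1969/2000 ≈ 0.984500
step 2 [1y] bond c/2=21/800: DF=(1640657/1600000 − 21/800·(0.984500))/(1+21/800) = 487/500 ≈ 0.974000
step 3 [1.5y] zero: DF = P = 4797/5000 ≈ 0.959400
step 4 [2y] bond c/2=19/800: DF=(8395507/8000000 − 19/800·(0.984500+0.974000+0.959400))/(1+19/800) = 4787/5000 ≈ 0.957400
step 5 [2.5y] zero: DF = P = 9101/10000 ≈ 0.910100

1 1/2 1969/2000
2 1 487/500
3 3/2 4797/5000
4 2 4787/5000
5 5/2 9101/10000
s(2.5y) = (1/(9101/10000) − 1)/(5/2) = 1798/45505 ≈ 3.9512%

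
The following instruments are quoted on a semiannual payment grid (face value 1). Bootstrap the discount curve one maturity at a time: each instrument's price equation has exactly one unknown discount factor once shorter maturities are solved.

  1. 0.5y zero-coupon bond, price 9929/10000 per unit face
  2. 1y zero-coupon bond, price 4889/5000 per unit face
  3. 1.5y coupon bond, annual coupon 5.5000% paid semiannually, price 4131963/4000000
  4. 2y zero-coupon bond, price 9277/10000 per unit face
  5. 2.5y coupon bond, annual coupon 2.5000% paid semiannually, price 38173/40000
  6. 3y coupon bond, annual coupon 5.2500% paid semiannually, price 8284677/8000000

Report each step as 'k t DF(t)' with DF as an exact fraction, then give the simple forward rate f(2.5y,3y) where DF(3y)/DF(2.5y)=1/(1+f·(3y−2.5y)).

1 1/2 9929/10000
2 1 4889/5000
3 3/2 4763/5000
4 2 9277/10000
5 5/2 179/200
6 3 8877/10000
f(2.5y,3y) = ((179/200)/(8877/10000) − 1)/(1/2) = 146/8877 ≈ 1.6447%

step 1 [0.5y] zero: DF = P = 9929/10000 ≈ 0.992900
step 2 [1y] zero: DF = P = 4889/5000 ≈ 0.977800
step 3 [1.5y] bond c/2=11/400: DF=(4131963/4000000 − 11/400·(0.992900+0.977800))/(1+11/400) = 4763/5000 ≈ 0.952600
step 4 [2y] zero: DF = P = 9277/10000 ≈ 0.927700
step 5 [2.5y] bond c/2=1/80: DF=(38173/40000 − 1/80·(0.992900+0.977800+0.952600+0.927700))/(1+1/80) = 179/200 ≈ 0.895000
step 6 [3y] bond c/2=21/800: DF=(8284677/8000000 − 21/800·(0.992900+0.977800+0.952600+0.927700+0.895000))/(1+21/800) = 8877/10000 ≈ 0.887700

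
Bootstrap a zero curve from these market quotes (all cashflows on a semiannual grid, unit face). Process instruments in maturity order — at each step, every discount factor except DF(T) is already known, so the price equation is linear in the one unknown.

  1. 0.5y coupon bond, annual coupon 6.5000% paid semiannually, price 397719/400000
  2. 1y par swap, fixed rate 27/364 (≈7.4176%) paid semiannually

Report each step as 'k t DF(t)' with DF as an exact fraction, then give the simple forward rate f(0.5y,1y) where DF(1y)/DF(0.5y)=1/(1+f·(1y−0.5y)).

1 1/2 963/1000
2 1 4649/5000
f(0.5y,1y) = ((963/1000)/(4649/5000) − 1)/(1/2) = 332/4649 ≈ 7.1413%

step 1 [0.5y] bond c/2=13/400: DF=(397719/400000 − 13/400·(0))/(1+13/400) = 963/1000 ≈ 0.963000
step 2 [1y] swap r/2=27/728: DF=(1 − 27/728·(0.963000))/(1+27/728) = 4649/5000 ≈ 0.929800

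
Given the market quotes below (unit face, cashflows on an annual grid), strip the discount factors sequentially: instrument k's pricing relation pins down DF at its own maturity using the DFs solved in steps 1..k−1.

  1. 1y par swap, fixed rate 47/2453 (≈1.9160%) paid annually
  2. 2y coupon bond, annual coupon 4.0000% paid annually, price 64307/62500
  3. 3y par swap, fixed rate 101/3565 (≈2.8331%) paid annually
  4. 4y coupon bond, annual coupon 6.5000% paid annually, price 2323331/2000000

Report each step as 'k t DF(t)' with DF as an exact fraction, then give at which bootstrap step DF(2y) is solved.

1 1 2453/2500
2 2 2379/2500
3 3 1149/1250
4 4 9167/10000
DF(2y) is solved at step 2

step 1 [1y] swap r/1=47/2453: DF=(1 − 47/2453·(0))/(1+47/2453) = 2453/2500 ≈ 0.981200
step 2 [2y] bond c/1=1/25: DF=(64307/62500 − 1/25·(0.981200))/(1+1/25) = 2379/2500 ≈ 0.951600
step 3 [3y] swap r/1=101/3565: DF=(1 − 101/3565·(0.981200+0.951600))/(1+101/3565) = 1149/1250 ≈ 0.919200
step 4 [4y] bond c/1=13/200: DF=(2323331/2000000 − 13/200·(0.981200+0.951600+0.919200))/(1+13/200) = 9167/10000 ≈ 0.916700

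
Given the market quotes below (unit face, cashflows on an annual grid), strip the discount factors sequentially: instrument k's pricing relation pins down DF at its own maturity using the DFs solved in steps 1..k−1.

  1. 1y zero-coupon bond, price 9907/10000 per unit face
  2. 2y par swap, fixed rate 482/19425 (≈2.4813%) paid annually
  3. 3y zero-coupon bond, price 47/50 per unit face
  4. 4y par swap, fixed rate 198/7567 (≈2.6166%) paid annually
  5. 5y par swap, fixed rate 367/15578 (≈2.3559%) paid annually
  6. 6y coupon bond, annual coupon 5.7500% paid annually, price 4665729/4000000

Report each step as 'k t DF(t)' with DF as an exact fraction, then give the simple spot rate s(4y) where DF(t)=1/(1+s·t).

step 1 [1y] zero: DF = P = 9907/10000 ≈ 0.990700
step 2 [2y] swap r/1=482/19425: DF=(1 − 482/19425·(0.990700))/(1+482/19425) = 4759/5000 ≈ 0.951800
step 3 [3y] zero: DF = P = 47/50 ≈ 0.940000
step 4 [4y] swap r/1=198/7567: DF=(1 − 198/7567·(0.990700+0.951800+0.940000))/(1+198/7567) = 901/1000 ≈ 0.901000
step 5 [5y] swap r/1=367/15578: DF=(1 − 367/15578·(0.990700+0.951800+0.940000+0.901000))/(1+367/15578) = 8899/10000 ≈ 0.889900
step 6 [6y] bond c/1=23/400: DF=(4665729/4000000 − 23/400·(0.990700+0.951800+0.940000+0.901000+0.889900))/(1+23/400) = 8489/10000 ≈ 0.848900

1 1 9907/10000
2 2 4759/5000
3 3 47/50
4 4 901/1000
5 5 8899/10000
6 6 8489/10000
s(4y) = (1/(901/1000) − 1)/(4) = 99/3604 ≈ 2.7469%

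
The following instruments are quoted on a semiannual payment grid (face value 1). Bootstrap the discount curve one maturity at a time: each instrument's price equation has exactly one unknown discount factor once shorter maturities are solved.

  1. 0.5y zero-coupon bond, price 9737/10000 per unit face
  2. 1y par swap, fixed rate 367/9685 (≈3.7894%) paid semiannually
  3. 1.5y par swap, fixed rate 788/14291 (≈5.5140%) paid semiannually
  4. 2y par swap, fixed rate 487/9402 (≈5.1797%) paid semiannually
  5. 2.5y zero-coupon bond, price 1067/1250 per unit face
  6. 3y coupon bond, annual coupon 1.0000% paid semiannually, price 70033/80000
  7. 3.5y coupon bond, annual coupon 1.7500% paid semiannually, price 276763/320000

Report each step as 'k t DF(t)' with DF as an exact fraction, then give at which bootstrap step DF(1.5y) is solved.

1 1/2 9737/10000
2 1 9633/10000
3 3/2 2303/2500
4 2 4513/5000
5 5/2 1067/1250
6 3 8481/10000
7 7/2 81/100
DF(1.5y) is solved at step 3

step 1 [0.5y] zero: DF = P = 9737/10000 ≈ 0.973700
step 2 [1y] swap r/2=367/19370: DF=(1 − 367/19370·(0.973700))/(1+367/19370) = 9633/10000 ≈ 0.963300
step 3 [1.5y] swap r/2=394/14291: DF=(1 − 394/14291·(0.973700+0.963300))/(1+394/14291) = 2303/2500 ≈ 0.921200
step 4 [2y] swap r/2=487/18804: DF=(1 − 487/18804·(0.973700+0.963300+0.921200))/(1+487/18804) = 4513/5000 ≈ 0.902600
step 5 [2.5y] zero: DF = P = 1067/1250 ≈ 0.853600
step 6 [3y] bond c/2=1/200: DF=(70033/80000 − 1/200·(0.973700+0.963300+0.921200+0.902600+0.853600))/(1+1/200) = 8481/10000 ≈ 0.848100
step 7 [3.5y] bond c/2=7/800: DF=(276763/320000 − 7/800·(0.973700+0.963300+0.921200+0.902600+0.853600+0.848100))/(1+7/800) = 81/100 ≈ 0.810000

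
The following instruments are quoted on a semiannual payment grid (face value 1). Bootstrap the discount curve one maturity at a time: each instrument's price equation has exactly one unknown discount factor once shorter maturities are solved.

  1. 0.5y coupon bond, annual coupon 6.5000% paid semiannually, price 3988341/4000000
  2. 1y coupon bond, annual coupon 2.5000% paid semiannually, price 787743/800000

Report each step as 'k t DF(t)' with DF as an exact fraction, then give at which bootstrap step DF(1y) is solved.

1 1/2 9657/10000
2 1 4803/5000
DF(1y) is solved at step 2

step 1 [0.5y] bond c/2=13/400: DF=(3988341/4000000 − 13/400·(0))/(1+13/400) = 9657/10000 ≈ 0.965700
step 2 [1y] bond c/2=1/80: DF=(787743/800000 − 1/80·(0.965700))/(1+1/80) = 4803/5000 ≈ 0.960600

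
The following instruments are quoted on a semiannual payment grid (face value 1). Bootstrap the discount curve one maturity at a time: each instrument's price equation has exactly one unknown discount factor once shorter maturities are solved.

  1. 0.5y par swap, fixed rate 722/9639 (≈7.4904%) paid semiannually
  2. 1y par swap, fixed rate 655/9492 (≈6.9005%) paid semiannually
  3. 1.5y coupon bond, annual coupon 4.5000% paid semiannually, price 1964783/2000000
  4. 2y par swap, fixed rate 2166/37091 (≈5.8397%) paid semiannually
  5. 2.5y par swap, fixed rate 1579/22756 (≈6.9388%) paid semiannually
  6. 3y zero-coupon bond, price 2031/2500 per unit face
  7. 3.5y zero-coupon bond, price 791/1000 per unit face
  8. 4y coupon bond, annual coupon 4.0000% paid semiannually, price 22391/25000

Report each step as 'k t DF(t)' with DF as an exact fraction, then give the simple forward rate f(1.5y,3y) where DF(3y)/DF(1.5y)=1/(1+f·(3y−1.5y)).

1 1/2 9639/10000
2 1 1869/2000
3 3/2 919/1000
4 2 8917/10000
5 5/2 8421/10000
6 3 2031/2500
7 7/2 791/1000
8 4 3787/5000
f(1.5y,3y) = ((919/1000)/(2031/2500) − 1)/(3/2) = 533/6093 ≈ 8.7477%

step 1 [0.5y] swap r/2=361/9639: DF=(1 − 361/9639·(0))/(1+361/9639) = 9639/10000 ≈ 0.963900
step 2 [1y] swap r/2=655/18984: DF=(1 − 655/18984·(0.963900))/(1+655/18984) = 1869/2000 ≈ 0.934500
step 3 [1.5y] bond c/2=9/400: DF=(1964783/2000000 − 9/400·(0.963900+0.934500))/(1+9/400) = 919/1000 ≈ 0.919000
step 4 [2y] swap r/2=1083/37091: DF=(1 − 1083/37091·(0.963900+0.934500+0.919000))/(1+1083/37091) = 8917/10000 ≈ 0.891700
step 5 [2.5y] swap r/2=1579/45512: DF=(1 − 1579/45512·(0.963900+0.934500+0.919000+0.891700))/(1+1579/45512) = 8421/10000 ≈ 0.842100
step 6 [3y] zero: DF = P = 2031/2500 ≈ 0.812400
step 7 [3.5y] zero: DF = P = 791/1000 ≈ 0.791000
step 8 [4y] bond c/2=1/50: DF=(22391/25000 − 1/50·(0.963900+0.934500+0.919000+0.891700+0.842100+0.812400+0.791000))/(1+1/50) = 3787/5000 ≈ 0.757400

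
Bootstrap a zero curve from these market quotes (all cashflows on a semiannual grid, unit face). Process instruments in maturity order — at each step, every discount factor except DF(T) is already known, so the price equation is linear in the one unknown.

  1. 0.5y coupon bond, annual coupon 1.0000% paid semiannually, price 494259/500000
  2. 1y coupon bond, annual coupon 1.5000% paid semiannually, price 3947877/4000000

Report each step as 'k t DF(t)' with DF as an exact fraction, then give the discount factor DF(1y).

step 1 [0.5y] bond c/2=1/200: DF=(494259/500000 − 1/200·(0))/(1+1/200) = 2459/2500 ≈ 0.983600
step 2 [1y] bond c/2=3/400: DF=(3947877/4000000 − 3/400·(0.983600))/(1+3/400) = 9723/10000 ≈ 0.972300

1 1/2 2459/2500
2 1 9723/10000
DF(1y) = 9723/10000 ≈ 0.972300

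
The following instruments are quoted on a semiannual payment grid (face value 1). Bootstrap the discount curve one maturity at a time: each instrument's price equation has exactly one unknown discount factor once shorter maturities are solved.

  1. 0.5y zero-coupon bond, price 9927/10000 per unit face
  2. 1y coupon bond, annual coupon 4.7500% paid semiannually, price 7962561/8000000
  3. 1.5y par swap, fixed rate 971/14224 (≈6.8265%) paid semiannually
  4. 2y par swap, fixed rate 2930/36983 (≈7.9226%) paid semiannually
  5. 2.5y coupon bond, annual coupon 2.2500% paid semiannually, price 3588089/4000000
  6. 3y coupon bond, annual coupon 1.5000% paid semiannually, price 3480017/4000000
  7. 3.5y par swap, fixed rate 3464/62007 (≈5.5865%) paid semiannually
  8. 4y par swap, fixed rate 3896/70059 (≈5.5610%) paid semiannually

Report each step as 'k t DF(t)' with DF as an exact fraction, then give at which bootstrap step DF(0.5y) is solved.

step 1 [0.5y] zero: DF = P = 9927/10000 ≈ 0.992700
step 2 [1y] bond c/2=19/800: DF=(7962561/8000000 − 19/800·(0.992700))/(1+19/800) = 2373/2500 ≈ 0.949200
step 3 [1.5y] swap r/2=971/28448: DF=(1 − 971/28448·(0.992700+0.949200))/(1+971/28448) = 9029/10000 ≈ 0.902900
step 4 [2y] swap r/2=1465/36983: DF=(1 − 1465/36983·(0.992700+0.949200+0.902900))/(1+1465/36983) = 1707/2000 ≈ 0.853500
step 5 [2.5y] bond c/2=9/800: DF=(3588089/4000000 − 9/800·(0.992700+0.949200+0.902900+0.853500))/(1+9/800) = 8459/10000 ≈ 0.845900
step 6 [3y] bond c/2=3/400: DF=(3480017/4000000 − 3/400·(0.992700+0.949200+0.902900+0.853500+0.845900))/(1+3/400) = 8297/10000 ≈ 0.829700
step 7 [3.5y] swap r/2=1732/62007: DF=(1 − 1732/62007·(0.992700+0.949200+0.902900+0.853500+0.845900+0.829700))/(1+1732/62007) = 2067/2500 ≈ 0.826800
step 8 [4y] swap r/2=1948/70059: DF=(1 − 1948/70059·(0.992700+0.949200+0.902900+0.853500+0.845900+0.829700+0.826800))/(1+1948/70059) = 2013/2500 ≈ 0.805200

1 1/2 9927/10000
2 1 2373/2500
3 3/2 9029/10000
4 2 1707/2000
5 5/2 8459/10000
6 3 8297/10000
7 7/2 2067/2500
8 4 2013/2500
DF(0.5y) is solved at step 1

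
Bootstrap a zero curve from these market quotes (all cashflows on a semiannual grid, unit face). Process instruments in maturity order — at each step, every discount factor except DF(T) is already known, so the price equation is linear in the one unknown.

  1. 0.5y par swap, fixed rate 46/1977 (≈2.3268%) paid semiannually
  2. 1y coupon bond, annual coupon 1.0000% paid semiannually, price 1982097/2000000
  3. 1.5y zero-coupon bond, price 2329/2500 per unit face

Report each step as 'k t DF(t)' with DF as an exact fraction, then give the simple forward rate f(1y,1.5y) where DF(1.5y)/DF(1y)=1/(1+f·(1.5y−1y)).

1 1/2 1977/2000
2 1 2453/2500
3 3/2 2329/2500
f(1y,1.5y) = ((2453/2500)/(2329/2500) − 1)/(1/2) = 248/2329 ≈ 10.6483%

step 1 [0.5y] swap r/2=23/1977: DF=(1 − 23/1977·(0))/(1+23/1977) = 1977/2000 ≈ 0.988500
step 2 [1y] bond c/2=1/200: DF=(1982097/2000000 − 1/200·(0.988500))/(1+1/200) = 2453/2500 ≈ 0.981200
step 3 [1.5y] zero: DF = P = 2329/2500 ≈ 0.931600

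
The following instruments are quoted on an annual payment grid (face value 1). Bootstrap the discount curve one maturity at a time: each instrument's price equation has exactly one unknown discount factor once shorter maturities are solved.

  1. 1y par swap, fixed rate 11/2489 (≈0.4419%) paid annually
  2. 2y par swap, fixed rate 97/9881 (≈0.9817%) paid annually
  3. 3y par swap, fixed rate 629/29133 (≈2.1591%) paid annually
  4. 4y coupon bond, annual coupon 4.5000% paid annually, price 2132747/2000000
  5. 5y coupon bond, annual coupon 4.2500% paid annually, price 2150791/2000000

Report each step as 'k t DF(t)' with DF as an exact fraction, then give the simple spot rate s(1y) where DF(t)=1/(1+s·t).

1 1 2489/2500
2 2 4903/5000
3 3 9371/10000
4 4 179/200
5 5 8763/10000
s(1y) = (1/(2489/2500) − 1)/(1) = 11/2489 ≈ 0.4419%

step 1 [1y] swap r/1=11/2489: DF=(1 − 11/2489·(0))/(1+11/2489) = 2489/2500 ≈ 0.995600
step 2 [2y] swap r/1=97/9881: DF=(1 − 97/9881·(0.995600))/(1+97/9881) = 4903/5000 ≈ 0.980600
step 3 [3y] swap r/1=629/29133: DF=(1 − 629/29133·(0.995600+0.980600))/(1+629/29133) = 9371/10000 ≈ 0.937100
step 4 [4y] bond c/1=9/200: DF=(2132747/2000000 − 9/200·(0.995600+0.980600+0.937100))/(1+9/200) = 179/200 ≈ 0.895000
step 5 [5y] bond c/1=17/400: DF=(2150791/2000000 − 17/400·(0.995600+0.980600+0.937100+0.895000))/(1+17/400) = 8763/10000 ≈ 0.876300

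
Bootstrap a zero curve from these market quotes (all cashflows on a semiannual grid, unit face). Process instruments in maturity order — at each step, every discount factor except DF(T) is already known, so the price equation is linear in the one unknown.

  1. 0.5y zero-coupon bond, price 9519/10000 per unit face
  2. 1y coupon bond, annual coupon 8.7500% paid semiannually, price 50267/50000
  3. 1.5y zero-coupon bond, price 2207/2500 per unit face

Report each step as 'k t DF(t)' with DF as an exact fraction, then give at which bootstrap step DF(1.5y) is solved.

step 1 [0.5y] zero: DF = P = 9519/10000 ≈ 0.951900
step 2 [1y] bond c/2=7/160: DF=(50267/50000 − 7/160·(0.951900))/(1+7/160) = 9233/10000 ≈ 0.923300
step 3 [1.5y] zero: DF = P = 2207/2500 ≈ 0.882800

1 1/2 9519/10000
2 1 9233/10000
3 3/2 2207/2500
DF(1.5y) is solved at step 3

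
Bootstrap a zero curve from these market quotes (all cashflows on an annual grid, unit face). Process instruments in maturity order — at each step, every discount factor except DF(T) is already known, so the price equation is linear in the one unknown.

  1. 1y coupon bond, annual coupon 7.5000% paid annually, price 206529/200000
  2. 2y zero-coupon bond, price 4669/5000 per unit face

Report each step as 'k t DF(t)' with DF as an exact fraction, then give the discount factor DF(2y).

step 1 [1y] bond c/1=3/40: DF=(206529/200000 − 3/40·(0))/(1+3/40) = 4803/5000 ≈ 0.960600
step 2 [2y] zero: DF = P = 4669/5000 ≈ 0.933800

1 1 4803/5000
2 2 4669/5000
DF(2y) = 4669/5000 ≈ 0.933800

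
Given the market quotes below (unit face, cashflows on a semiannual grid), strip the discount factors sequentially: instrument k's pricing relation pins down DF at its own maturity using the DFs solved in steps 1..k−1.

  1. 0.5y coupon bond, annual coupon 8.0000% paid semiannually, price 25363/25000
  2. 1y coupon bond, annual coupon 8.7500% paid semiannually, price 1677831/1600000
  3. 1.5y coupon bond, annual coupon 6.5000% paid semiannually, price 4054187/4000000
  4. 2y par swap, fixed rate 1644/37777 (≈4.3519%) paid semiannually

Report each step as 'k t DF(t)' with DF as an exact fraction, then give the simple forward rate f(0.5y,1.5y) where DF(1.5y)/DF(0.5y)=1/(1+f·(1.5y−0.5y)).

step 1 [0.5y] bond c/2=1/25: DF=(25363/25000 − 1/25·(0))/(1+1/25) = 1951/2000 ≈ 0.975500
step 2 [1y] bond c/2=7/160: DF=(1677831/1600000 − 7/160·(0.975500))/(1+7/160) = 4819/5000 ≈ 0.963800
step 3 [1.5y] bond c/2=13/400: DF=(4054187/4000000 − 13/400·(0.975500+0.963800))/(1+13/400) = 4603/5000 ≈ 0.920600
step 4 [2y] swap r/2=822/37777: DF=(1 − 822/37777·(0.975500+0.963800+0.920600))/(1+822/37777) = 4589/5000 ≈ 0.917800

1 1/2 1951/2000
2 1 4819/5000
3 3/2 4603/5000
4 2 4589/5000
f(0.5y,1.5y) = ((1951/2000)/(4603/5000) − 1)/(1) = 549/9206 ≈ 5.9635%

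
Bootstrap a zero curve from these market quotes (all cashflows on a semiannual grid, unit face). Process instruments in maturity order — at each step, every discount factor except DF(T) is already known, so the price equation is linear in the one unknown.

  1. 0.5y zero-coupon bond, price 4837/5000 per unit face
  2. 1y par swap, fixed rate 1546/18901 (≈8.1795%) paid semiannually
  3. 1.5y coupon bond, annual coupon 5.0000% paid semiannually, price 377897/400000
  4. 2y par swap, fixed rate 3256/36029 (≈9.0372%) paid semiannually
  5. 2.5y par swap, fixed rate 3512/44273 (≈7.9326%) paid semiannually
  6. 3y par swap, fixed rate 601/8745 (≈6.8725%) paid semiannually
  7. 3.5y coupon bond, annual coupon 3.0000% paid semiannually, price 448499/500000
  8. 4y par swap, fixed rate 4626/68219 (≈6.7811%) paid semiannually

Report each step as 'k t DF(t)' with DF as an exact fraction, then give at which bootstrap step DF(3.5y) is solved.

step 1 [0.5y] zero: DF = P = 4837/5000 ≈ 0.967400
step 2 [1y] swap r/2=773/18901: DF=(1 − 773/18901·(0.967400))/(1+773/18901) = 9227/10000 ≈ 0.922700
step 3 [1.5y] bond c/2=1/40: DF=(377897/400000 − 1/40·(0.967400+0.922700))/(1+1/40) = 2189/2500 ≈ 0.875600
step 4 [2y] swap r/2=1628/36029: DF=(1 − 1628/36029·(0.967400+0.922700+0.875600))/(1+1628/36029) = 2093/2500 ≈ 0.837200
step 5 [2.5y] swap r/2=1756/44273: DF=(1 − 1756/44273·(0.967400+0.922700+0.875600+0.837200))/(1+1756/44273) = 2061/2500 ≈ 0.824400
step 6 [3y] swap r/2=601/17490: DF=(1 − 601/17490·(0.967400+0.922700+0.875600+0.837200+0.824400))/(1+601/17490) = 8197/10000 ≈ 0.819700
step 7 [3.5y] bond c/2=3/200: DF=(448499/500000 − 3/200·(0.967400+0.922700+0.875600+0.837200+0.824400+0.819700))/(1+3/200) = 4031/5000 ≈ 0.806200
step 8 [4y] swap r/2=2313/68219: DF=(1 − 2313/68219·(0.967400+0.922700+0.875600+0.837200+0.824400+0.819700+0.806200))/(1+2313/68219) = 7687/10000 ≈ 0.768700

1 1/2 4837/5000
2 1 9227/10000
3 3/2 2189/2500
4 2 2093/2500
5 5/2 2061/2500
6 3 8197/10000
7 7/2 4031/5000
8 4 7687/10000
DF(3.5y) is solved at step 7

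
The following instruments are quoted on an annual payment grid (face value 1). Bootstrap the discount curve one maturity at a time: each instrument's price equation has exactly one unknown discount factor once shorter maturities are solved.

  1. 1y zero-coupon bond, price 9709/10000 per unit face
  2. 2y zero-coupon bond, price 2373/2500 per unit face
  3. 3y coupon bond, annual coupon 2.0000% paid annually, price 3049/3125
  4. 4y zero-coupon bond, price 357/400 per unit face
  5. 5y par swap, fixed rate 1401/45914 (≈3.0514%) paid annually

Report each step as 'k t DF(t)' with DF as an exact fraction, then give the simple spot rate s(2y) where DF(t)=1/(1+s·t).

step 1 [1y] zero: DF = P = 9709/10000 ≈ 0.970900
step 2 [2y] zero: DF = P = 2373/2500 ≈ 0.949200
step 3 [3y] bond c/1=1/50: DF=(3049/3125 − 1/50·(0.970900+0.949200))/(1+1/50) = 9189/10000 ≈ 0.918900
step 4 [4y] zero: DF = P = 357/400 ≈ 0.892500
step 5 [5y] swap r/1=1401/45914: DF=(1 − 1401/45914·(0.970900+0.949200+0.918900+0.892500))/(1+1401/45914) = 8599/10000 ≈ 0.859900

1 1 9709/10000
2 2 2373/2500
3 3 9189/10000
4 4 357/400
5 5 8599/10000
s(2y) = (1/(2373/2500) − 1)/(2) = 127/4746 ≈ 2.6759%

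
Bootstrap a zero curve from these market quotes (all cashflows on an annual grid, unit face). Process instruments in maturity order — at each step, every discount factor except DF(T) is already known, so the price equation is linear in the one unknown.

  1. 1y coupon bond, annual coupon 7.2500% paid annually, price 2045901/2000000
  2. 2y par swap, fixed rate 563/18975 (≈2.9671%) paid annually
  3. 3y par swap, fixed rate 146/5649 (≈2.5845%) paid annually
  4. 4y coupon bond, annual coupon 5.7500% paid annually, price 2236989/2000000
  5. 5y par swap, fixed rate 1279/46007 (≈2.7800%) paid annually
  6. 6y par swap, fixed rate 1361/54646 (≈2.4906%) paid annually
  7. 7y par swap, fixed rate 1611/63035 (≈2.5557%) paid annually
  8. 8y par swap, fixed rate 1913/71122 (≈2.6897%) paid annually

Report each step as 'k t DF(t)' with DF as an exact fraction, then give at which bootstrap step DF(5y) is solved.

step 1 [1y] bond c/1=29/400: DF=(2045901/2000000 − 29/400·(0))/(1+29/400) = 4769/5000 ≈ 0.953800
step 2 [2y] swap r/1=563/18975: DF=(1 − 563/18975·(0.953800))/(1+563/18975) = 9437/10000 ≈ 0.943700
step 3 [3y] swap r/1=146/5649: DF=(1 − 146/5649·(0.953800+0.943700))/(1+146/5649) = 927/1000 ≈ 0.927000
step 4 [4y] bond c/1=23/400: DF=(2236989/2000000 − 23/400·(0.953800+0.943700+0.927000))/(1+23/400) = 9041/10000 ≈ 0.904100
step 5 [5y] swap r/1=1279/46007: DF=(1 − 1279/46007·(0.953800+0.943700+0.927000+0.904100))/(1+1279/46007) = 8721/10000 ≈ 0.872100
step 6 [6y] swap r/1=1361/54646: DF=(1 − 1361/54646·(0.953800+0.943700+0.927000+0.904100+0.872100))/(1+1361/54646) = 8639/10000 ≈ 0.863900
step 7 [7y] swap r/1=1611/63035: DF=(1 − 1611/63035·(0.953800+0.943700+0.927000+0.904100+0.872100+0.863900))/(1+1611/63035) = 8389/10000 ≈ 0.838900
step 8 [8y] swap r/1=1913/71122: DF=(1 − 1913/71122·(0.953800+0.943700+0.927000+0.904100+0.872100+0.863900+0.838900))/(1+1913/71122) = 8087/10000 ≈ 0.808700

1 1 4769/5000
2 2 9437/10000
3 3 927/1000
4 4 9041/10000
5 5 8721/10000
6 6 8639/10000
7 7 8389/10000
8 8 8087/10000
DF(5y) is solved at step 5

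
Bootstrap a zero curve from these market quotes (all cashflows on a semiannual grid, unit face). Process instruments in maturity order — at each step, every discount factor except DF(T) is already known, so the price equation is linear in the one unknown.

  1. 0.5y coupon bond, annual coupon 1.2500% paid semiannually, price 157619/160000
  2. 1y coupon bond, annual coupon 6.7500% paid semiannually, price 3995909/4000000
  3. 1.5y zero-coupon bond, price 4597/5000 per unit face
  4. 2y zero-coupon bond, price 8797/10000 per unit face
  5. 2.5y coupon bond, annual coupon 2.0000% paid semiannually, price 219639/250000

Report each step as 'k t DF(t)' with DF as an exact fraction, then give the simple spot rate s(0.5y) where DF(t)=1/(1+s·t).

1 1/2 979/1000
2 1 584/625
3 3/2 4597/5000
4 2 8797/10000
5 5/2 8331/10000
s(0.5y) = (1/(979/1000) − 1)/(1/2) = 42/979 ≈ 4.2901%

step 1 [0.5y] bond c/2=1/160: DF=(157619/160000 − 1/160·(0))/(1+1/160) = 979/1000 ≈ 0.979000
step 2 [1y] bond c/2=27/800: DF=(3995909/4000000 − 27/800·(0.979000))/(1+27/800) = 584/625 ≈ 0.934400
step 3 [1.5y] zero: DF = P = 4597/5000 ≈ 0.919400
step 4 [2y] zero: DF = P = 8797/10000 ≈ 0.879700
step 5 [2.5y] bond c/2=1/100: DF=(219639/250000 − 1/100·(0.979000+0.934400+0.919400+0.879700))/(1+1/100) = 8331/10000 ≈ 0.833100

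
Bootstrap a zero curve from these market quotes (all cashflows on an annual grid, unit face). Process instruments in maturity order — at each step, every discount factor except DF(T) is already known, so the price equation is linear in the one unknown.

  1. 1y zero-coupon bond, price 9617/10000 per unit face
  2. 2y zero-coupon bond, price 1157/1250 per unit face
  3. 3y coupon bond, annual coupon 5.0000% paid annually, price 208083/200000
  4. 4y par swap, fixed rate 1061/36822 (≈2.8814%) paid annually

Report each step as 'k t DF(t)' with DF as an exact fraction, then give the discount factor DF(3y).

step 1 [1y] zero: DF = P = 9617/10000 ≈ 0.961700
step 2 [2y] zero: DF = P = 1157/1250 ≈ 0.925600
step 3 [3y] bond c/1=1/20: DF=(208083/200000 − 1/20·(0.961700+0.925600))/(1+1/20) = 901/1000 ≈ 0.901000
step 4 [4y] swap r/1=1061/36822: DF=(1 − 1061/36822·(0.961700+0.925600+0.901000))/(1+1061/36822) = 8939/10000 ≈ 0.893900

1 1 9617/10000
2 2 1157/1250
3 3 901/1000
4 4 8939/10000
DF(3y) = 901/1000 ≈ 0.901000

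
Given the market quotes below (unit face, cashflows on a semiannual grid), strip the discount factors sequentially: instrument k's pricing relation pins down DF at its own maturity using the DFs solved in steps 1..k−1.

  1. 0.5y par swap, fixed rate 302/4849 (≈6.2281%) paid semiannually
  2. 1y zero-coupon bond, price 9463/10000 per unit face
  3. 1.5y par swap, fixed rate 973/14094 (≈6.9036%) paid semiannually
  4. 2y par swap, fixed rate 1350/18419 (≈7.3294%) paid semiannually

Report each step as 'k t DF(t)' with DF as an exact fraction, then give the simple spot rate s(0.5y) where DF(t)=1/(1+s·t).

1 1/2 4849/5000
2 1 9463/10000
3 3/2 9027/10000
4 2 173/200
s(0.5y) = (1/(4849/5000) − 1)/(1/2) = 302/4849 ≈ 6.2281%

step 1 [0.5y] swap r/2=151/4849: DF=(1 − 151/4849·(0))/(1+151/4849) = 4849/5000 ≈ 0.969800
step 2 [1y] zero: DF = P = 9463/10000 ≈ 0.946300
step 3 [1.5y] swap r/2=973/28188: DF=(1 − 973/28188·(0.969800+0.946300))/(1+973/28188) = 9027/10000 ≈ 0.902700
step 4 [2y] swap r/2=675/18419: DF=(1 − 675/18419·(0.969800+0.946300+0.902700))/(1+675/18419) = 173/200 ≈ 0.865000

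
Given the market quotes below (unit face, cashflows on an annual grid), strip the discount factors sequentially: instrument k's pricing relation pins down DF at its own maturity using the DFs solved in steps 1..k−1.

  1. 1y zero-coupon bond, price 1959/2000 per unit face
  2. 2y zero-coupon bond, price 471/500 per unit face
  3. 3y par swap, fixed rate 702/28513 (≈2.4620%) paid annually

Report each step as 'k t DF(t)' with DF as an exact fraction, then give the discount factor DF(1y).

step 1 [1y] zero: DF = P = 1959/2000 ≈ 0.979500
step 2 [2y] zero: DF = P = 471/500 ≈ 0.942000
step 3 [3y] swap r/1=702/28513: DF=(1 − 702/28513·(0.979500+0.942000))/(1+702/28513) = 4649/5000 ≈ 0.929800

1 1 1959/2000
2 2 471/500
3 3 4649/5000
DF(1y) = 1959/2000 ≈ 0.979500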